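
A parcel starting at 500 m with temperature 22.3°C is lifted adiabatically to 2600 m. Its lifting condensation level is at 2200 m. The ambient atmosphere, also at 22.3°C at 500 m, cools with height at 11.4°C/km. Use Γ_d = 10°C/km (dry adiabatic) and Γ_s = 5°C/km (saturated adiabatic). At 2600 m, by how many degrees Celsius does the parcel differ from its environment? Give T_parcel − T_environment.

+4.94°C (parcel warmer than environment)

Parcel:
  Dry to 2200 m: -10 × 1.7 km = -17°C, so T = 5.3°C.
  Saturated to 2600 m: -5 × 0.4 km = -2°C, so T = 3.3°C.
Environment:
  Environment to 2600 m: -11.4 × 2.1 km = -23.94°C, so T = -1.64°C.
T_parcel − T_env = 3.3 − (-1.64) = +4.94°C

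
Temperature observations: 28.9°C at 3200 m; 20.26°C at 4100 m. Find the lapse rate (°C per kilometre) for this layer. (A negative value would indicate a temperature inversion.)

Γ = −ΔT/Δz = (28.9 − 20.26) / (4100 − 3200) m
  = 8.64°C / 0.9 km = 9.6°C/km

9.6°C/km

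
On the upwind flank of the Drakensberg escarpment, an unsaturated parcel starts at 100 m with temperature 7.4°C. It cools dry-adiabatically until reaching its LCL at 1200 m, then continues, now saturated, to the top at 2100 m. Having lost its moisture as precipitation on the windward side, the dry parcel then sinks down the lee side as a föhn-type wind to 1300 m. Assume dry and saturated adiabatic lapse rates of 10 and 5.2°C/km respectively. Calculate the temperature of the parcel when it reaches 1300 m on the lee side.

-0.28°C

From 100 m to 1200 m (dry): cools by 10 × 1.1 = 11°C, giving -3.6°C.
From 1200 m to 2100 m (saturated): cools by 5.2 × 0.9 = 4.68°C, giving -8.28°C.
From 2100 m to 1300 m (dry descent): warms by 10 × 0.8 = 8°C, giving -0.28°C.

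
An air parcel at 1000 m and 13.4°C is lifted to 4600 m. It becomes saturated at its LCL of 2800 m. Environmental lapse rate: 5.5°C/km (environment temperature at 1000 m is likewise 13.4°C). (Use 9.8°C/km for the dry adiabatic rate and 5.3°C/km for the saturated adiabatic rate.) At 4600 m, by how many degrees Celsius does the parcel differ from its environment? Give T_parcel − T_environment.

-7.38°C (parcel cooler than environment)

Parcel:
  1000 → 2800 m (dry, 9.8°C/km): ΔT = -9.8 × 1.8 = -17.64°C → T = -4.24°C
  2800 → 4600 m (saturated, 5.3°C/km): ΔT = -5.3 × 1.8 = -9.54°C → T = -13.78°C
Environment:
  1000 → 4600 m (environment, 5.5°C/km): ΔT = -5.5 × 3.6 = -19.8°C → T = -6.4°C
T_parcel − T_env = -13.78 − (-6.4) = -7.38°C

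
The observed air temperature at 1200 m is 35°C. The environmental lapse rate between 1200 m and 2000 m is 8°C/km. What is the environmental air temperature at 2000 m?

28.6°C

Environmental to 2000 m: -8 × 0.8 km = -6.4°C, so T = 28.6°C.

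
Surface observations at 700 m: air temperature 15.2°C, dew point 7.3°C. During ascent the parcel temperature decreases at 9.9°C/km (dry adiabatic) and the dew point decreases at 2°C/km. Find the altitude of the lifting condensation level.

1700 m

T and T_d converge at 9.9 − 2 = 7.9°C per km
Height above start = (15.2 − 7.3) / 7.9 = 1 km
LCL altitude = 700 m + 1000 m = 1700 m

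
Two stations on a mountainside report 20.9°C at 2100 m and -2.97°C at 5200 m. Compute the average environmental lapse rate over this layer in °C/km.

Γ = −ΔT/Δz = (20.9 − (-2.97)) / (5200 − 2100) m
  = 23.87°C / 3.1 km = 7.7°C/km

7.7°C/km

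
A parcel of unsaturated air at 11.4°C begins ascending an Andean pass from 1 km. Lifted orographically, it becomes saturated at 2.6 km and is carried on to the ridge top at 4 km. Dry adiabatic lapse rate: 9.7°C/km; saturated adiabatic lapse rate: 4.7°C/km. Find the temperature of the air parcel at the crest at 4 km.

-10.7°C

1000 → 2600 m (dry, 9.7°C/km): ΔT = -9.7 × 1.6 = -15.52°C → T = -4.12°C
2600 → 4000 m (saturated, 4.7°C/km): ΔT = -4.7 × 1.4 = -6.58°C → T = -10.7°C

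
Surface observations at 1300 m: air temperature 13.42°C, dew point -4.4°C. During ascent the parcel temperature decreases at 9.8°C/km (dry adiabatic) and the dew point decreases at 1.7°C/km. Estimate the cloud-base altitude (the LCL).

3500 m

T and T_d converge at 9.8 − 1.7 = 8.1°C per km
Height above start = (13.42 − (-4.4)) / 8.1 = 2.2 km
LCL altitude = 1300 m + 2200 m = 3500 m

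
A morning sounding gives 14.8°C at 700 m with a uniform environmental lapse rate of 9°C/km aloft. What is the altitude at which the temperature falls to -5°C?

2900 m

Height above start = (14.8 − (-5)) / 9 = 2.2 km
Altitude = 700 m + 2200 m = 2900 m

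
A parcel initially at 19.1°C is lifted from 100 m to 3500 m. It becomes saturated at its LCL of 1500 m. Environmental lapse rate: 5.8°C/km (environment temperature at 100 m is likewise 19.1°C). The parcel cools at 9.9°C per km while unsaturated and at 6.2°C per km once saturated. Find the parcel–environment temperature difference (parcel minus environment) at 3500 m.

Parcel:
  Dry to 1500 m: -9.9 × 1.4 km = -13.86°C, so T = 5.24°C.
  Saturated to 3500 m: -6.2 × 2 km = -12.4°C, so T = -7.16°C.
Environment:
  Environment to 3500 m: -5.8 × 3.4 km = -19.72°C, so T = -0.62°C.
T_parcel − T_env = -7.16 − (-0.62) = -6.54°C

-6.54°C (parcel cooler than environment)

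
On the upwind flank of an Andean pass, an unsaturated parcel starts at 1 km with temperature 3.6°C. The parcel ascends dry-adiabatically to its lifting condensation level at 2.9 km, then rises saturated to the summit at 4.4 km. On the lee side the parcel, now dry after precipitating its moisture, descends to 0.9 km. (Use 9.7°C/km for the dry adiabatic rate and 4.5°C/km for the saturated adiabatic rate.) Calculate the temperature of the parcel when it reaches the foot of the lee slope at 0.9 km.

12.37°C

From 1000 m to 2900 m (dry): cools by 9.7 × 1.9 = 18.43°C, giving -14.83°C.
From 2900 m to 4400 m (saturated): cools by 4.5 × 1.5 = 6.75°C, giving -21.58°C.
From 4400 m to 900 m (dry descent): warms by 9.7 × 3.5 = 33.95°C, giving 12.37°C.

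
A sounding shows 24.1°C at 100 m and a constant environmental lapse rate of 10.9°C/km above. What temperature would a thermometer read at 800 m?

Environmental to 800 m: -10.9 × 0.7 km = -7.63°C, so T = 16.47°C.

16.47°C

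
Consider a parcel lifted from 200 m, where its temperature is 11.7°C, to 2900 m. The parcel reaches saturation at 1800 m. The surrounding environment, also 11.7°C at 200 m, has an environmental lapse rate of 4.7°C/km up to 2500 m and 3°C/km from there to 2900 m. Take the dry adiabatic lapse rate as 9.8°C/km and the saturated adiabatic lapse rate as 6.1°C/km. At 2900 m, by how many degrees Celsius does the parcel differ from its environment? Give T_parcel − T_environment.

Parcel:
  From 200 m to 1800 m (dry): cools by 9.8 × 1.6 = 15.68°C, giving -3.98°C.
  From 1800 m to 2900 m (saturated): cools by 6.1 × 1.1 = 6.71°C, giving -10.69°C.
Environment:
  From 200 m to 2500 m (environment, lower layer): cools by 4.7 × 2.3 = 10.81°C, giving 0.89°C.
  From 2500 m to 2900 m (environment, upper layer): cools by 3 × 0.4 = 1.2°C, giving -0.31°C.
T_parcel − T_env = -10.69 − (-0.31) = -10.38°C

-10.38°C (parcel cooler than environment)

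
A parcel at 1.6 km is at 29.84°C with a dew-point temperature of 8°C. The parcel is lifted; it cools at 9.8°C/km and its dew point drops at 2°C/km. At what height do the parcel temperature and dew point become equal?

T and T_d converge at 9.8 − 2 = 7.8°C per km
Height above start = (29.84 − 8) / 7.8 = 2.8 km
LCL altitude = 1600 m + 2800 m = 4400 m

4.4 km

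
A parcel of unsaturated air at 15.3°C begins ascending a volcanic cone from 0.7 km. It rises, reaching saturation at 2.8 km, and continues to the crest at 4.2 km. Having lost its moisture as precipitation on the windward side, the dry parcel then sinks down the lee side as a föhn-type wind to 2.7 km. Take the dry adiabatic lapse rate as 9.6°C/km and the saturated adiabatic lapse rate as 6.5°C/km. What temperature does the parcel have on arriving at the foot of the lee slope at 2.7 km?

0.44°C

From 700 m to 2800 m (dry): cools by 9.6 × 2.1 = 20.16°C, giving -4.86°C.
From 2800 m to 4200 m (saturated): cools by 6.5 × 1.4 = 9.1°C, giving -13.96°C.
From 4200 m to 2700 m (dry descent): warms by 9.6 × 1.5 = 14.4°C, giving 0.44°C.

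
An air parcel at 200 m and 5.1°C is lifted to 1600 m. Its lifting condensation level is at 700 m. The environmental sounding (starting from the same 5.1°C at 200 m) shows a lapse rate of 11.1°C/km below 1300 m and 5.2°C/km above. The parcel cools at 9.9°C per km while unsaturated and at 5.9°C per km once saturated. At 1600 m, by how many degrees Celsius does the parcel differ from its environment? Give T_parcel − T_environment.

+3.51°C (parcel warmer than environment)

Parcel:
  200 → 700 m (dry, 9.9°C/km): ΔT = -9.9 × 0.5 = -4.95°C → T = 0.15°C
  700 → 1600 m (saturated, 5.9°C/km): ΔT = -5.9 × 0.9 = -5.31°C → T = -5.16°C
Environment:
  200 → 1300 m (environment, lower layer, 11.1°C/km): ΔT = -11.1 × 1.1 = -12.21°C → T = -7.11°C
  1300 → 1600 m (environment, upper layer, 5.2°C/km): ΔT = -5.2 × 0.3 = -1.56°C → T = -8.67°C
T_parcel − T_env = -5.16 − (-8.67) = +3.51°C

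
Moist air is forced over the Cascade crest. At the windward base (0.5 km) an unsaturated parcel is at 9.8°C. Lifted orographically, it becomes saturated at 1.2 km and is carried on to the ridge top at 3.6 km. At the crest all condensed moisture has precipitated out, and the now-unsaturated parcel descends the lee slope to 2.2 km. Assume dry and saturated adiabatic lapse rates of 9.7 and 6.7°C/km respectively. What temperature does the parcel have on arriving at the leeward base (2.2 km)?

From 500 m to 1200 m (dry): cools by 9.7 × 0.7 = 6.79°C, giving 3.01°C.
From 1200 m to 3600 m (saturated): cools by 6.7 × 2.4 = 16.08°C, giving -13.07°C.
From 3600 m to 2200 m (dry descent): warms by 9.7 × 1.4 = 13.58°C, giving 0.51°C.

0.51°C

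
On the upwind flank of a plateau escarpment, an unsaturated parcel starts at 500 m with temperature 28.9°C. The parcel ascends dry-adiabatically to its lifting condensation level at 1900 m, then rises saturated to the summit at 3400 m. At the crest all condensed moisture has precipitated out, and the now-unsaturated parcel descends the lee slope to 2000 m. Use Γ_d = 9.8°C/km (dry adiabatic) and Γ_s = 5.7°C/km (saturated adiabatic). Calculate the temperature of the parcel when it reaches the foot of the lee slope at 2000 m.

500–1900 m, dry: Δz = 1.4 km ⇒ ΔT = -13.72°C; T = 15.18°C
1900–3400 m, saturated: Δz = 1.5 km ⇒ ΔT = -8.55°C; T = 6.63°C
3400–2000 m, dry descent: Δz = 1.4 km ⇒ ΔT = +13.72°C; T = 20.35°C

20.35°C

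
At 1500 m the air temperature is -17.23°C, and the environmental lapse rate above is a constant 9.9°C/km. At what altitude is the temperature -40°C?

3800 m

Height above start = (-17.23 − (-40)) / 9.9 = 2.3 km
Altitude = 1500 m + 2300 m = 3800 m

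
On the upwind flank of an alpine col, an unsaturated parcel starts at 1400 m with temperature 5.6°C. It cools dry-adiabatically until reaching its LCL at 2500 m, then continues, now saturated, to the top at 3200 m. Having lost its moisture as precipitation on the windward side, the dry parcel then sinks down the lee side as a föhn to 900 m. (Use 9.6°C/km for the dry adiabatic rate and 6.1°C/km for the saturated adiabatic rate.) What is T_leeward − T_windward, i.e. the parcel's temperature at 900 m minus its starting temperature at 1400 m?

+7.25°C

1400–2500 m, dry: Δz = 1.1 km ⇒ ΔT = -10.56°C; T = -4.96°C
2500–3200 m, saturated: Δz = 0.7 km ⇒ ΔT = -4.27°C; T = -9.23°C
3200–900 m, dry descent: Δz = 2.3 km ⇒ ΔT = +22.08°C; T = 12.85°C
Net change vs windward start: 12.85 − 5.6 = +7.25°C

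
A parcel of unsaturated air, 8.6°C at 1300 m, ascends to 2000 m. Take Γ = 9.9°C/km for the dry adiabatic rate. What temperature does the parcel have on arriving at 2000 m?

Dry adiabatic to 2000 m: -9.9 × 0.7 km = -6.93°C, so T = 1.67°C.

1.67°C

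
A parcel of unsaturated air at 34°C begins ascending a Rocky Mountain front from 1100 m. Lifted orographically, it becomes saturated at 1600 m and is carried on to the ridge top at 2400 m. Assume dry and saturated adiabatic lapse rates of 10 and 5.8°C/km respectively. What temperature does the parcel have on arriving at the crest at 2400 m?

Dry to 1600 m: -10 × 0.5 km = -5°C, so T = 29°C.
Saturated to 2400 m: -5.8 × 0.8 km = -4.64°C, so T = 24.36°C.

24.36°C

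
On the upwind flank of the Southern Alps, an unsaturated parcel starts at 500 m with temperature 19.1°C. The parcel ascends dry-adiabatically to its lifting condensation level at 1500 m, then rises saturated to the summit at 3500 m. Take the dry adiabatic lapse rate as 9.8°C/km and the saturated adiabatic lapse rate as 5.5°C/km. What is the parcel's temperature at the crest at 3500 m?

Dry to 1500 m: -9.8 × 1 km = -9.8°C, so T = 9.3°C.
Saturated to 3500 m: -5.5 × 2 km = -11°C, so T = -1.7°C.

-1.7°C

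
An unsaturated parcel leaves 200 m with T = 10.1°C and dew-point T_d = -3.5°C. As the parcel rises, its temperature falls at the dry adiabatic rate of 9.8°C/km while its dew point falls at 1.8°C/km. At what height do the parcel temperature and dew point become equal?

1900 m

T and T_d converge at 9.8 − 1.8 = 8°C per km
Height above start = (10.1 − (-3.5)) / 8 = 1.7 km
LCL altitude = 200 m + 1700 m = 1900 m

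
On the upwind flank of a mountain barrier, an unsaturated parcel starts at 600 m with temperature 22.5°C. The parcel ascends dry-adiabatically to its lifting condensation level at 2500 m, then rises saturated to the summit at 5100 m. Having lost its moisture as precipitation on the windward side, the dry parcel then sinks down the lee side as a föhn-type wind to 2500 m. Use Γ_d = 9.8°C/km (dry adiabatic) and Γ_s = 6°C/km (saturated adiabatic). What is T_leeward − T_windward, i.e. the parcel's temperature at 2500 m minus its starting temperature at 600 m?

-8.74°C

From 600 m to 2500 m (dry): cools by 9.8 × 1.9 = 18.62°C, giving 3.88°C.
From 2500 m to 5100 m (saturated): cools by 6 × 2.6 = 15.6°C, giving -11.72°C.
From 5100 m to 2500 m (dry descent): warms by 9.8 × 2.6 = 25.48°C, giving 13.76°C.
Net change vs windward start: 13.76 − 22.5 = -8.74°C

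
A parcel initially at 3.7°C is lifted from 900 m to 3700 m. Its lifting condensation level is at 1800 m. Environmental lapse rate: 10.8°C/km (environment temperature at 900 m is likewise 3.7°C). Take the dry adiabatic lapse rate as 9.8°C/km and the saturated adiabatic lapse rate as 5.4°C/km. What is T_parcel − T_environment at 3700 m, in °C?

Parcel:
  From 900 m to 1800 m (dry): cools by 9.8 × 0.9 = 8.82°C, giving -5.12°C.
  From 1800 m to 3700 m (saturated): cools by 5.4 × 1.9 = 10.26°C, giving -15.38°C.
Environment:
  From 900 m to 3700 m (environment): cools by 10.8 × 2.8 = 30.24°C, giving -26.54°C.
T_parcel − T_env = -15.38 − (-26.54) = +11.16°C

+11.16°C (parcel warmer than environment)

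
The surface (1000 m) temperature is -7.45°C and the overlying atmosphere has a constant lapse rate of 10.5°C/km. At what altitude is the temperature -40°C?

4100 m

Height above start = (-7.45 − (-40)) / 10.5 = 3.1 km
Altitude = 1000 m + 3100 m = 4100 m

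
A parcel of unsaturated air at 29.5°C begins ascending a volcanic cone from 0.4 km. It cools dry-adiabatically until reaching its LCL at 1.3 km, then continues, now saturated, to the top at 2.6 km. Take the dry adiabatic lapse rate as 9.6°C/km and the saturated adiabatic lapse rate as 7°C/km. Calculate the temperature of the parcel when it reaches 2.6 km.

From 400 m to 1300 m (dry): cools by 9.6 × 0.9 = 8.64°C, giving 20.86°C.
From 1300 m to 2600 m (saturated): cools by 7 × 1.3 = 9.1°C, giving 11.76°C.

11.76°C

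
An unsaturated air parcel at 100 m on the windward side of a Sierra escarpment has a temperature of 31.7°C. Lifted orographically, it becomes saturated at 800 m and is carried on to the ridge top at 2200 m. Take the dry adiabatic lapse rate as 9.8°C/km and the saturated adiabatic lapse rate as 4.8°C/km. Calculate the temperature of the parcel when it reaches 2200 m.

18.12°C

Dry to 800 m: -9.8 × 0.7 km = -6.86°C, so T = 24.84°C.
Saturated to 2200 m: -4.8 × 1.4 km = -6.72°C, so T = 18.12°C.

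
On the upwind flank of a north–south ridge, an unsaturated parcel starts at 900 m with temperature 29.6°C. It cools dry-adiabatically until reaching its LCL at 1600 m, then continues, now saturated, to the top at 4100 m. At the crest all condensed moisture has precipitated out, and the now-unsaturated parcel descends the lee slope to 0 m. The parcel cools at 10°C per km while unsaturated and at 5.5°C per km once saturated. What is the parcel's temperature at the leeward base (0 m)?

49.85°C

900–1600 m, dry: Δz = 0.7 km ⇒ ΔT = -7°C; T = 22.6°C
1600–4100 m, saturated: Δz = 2.5 km ⇒ ΔT = -13.75°C; T = 8.85°C
4100–0 m, dry descent: Δz = 4.1 km ⇒ ΔT = +41°C; T = 49.85°C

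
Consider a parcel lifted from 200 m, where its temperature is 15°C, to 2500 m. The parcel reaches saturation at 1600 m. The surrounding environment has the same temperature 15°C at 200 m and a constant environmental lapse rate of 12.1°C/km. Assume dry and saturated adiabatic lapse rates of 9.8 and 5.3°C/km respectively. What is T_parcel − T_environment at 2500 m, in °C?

+9.34°C (parcel warmer than environment)

Parcel:
  From 200 m to 1600 m (dry): cools by 9.8 × 1.4 = 13.72°C, giving 1.28°C.
  From 1600 m to 2500 m (saturated): cools by 5.3 × 0.9 = 4.77°C, giving -3.49°C.
Environment:
  From 200 m to 2500 m (environment): cools by 12.1 × 2.3 = 27.83°C, giving -12.83°C.
T_parcel − T_env = -3.49 − (-12.83) = +9.34°C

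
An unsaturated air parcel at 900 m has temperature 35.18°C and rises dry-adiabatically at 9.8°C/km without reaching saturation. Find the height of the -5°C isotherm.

5000 m

Height above start = (35.18 − (-5)) / 9.8 = 4.1 km
Altitude = 900 m + 4100 m = 5000 m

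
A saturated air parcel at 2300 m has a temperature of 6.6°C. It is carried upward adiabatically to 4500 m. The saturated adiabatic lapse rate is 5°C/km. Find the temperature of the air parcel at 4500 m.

-4.4°C

2300 → 4500 m (saturated adiabatic, 5°C/km): ΔT = -5 × 2.2 = -11°C → T = -4.4°C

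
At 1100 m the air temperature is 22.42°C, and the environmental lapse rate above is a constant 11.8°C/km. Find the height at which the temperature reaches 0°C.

3000 m

Height above start = (22.42 − 0) / 11.8 = 1.9 km
Altitude = 1100 m + 1900 m = 3000 m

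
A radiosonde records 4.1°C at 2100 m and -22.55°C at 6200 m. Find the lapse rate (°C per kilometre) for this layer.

6.5°C/km

Γ = −ΔT/Δz = (4.1 − (-22.55)) / (6200 − 2100) m
  = 26.65°C / 4.1 km = 6.5°C/km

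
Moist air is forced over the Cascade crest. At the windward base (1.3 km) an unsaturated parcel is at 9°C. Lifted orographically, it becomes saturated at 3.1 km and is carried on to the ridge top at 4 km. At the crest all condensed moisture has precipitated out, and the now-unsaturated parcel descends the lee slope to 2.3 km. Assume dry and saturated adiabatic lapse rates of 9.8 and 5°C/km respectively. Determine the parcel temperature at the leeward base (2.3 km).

1300–3100 m, dry: Δz = 1.8 km ⇒ ΔT = -17.64°C; T = -8.64°C
3100–4000 m, saturated: Δz = 0.9 km ⇒ ΔT = -4.5°C; T = -13.14°C
4000–2300 m, dry descent: Δz = 1.7 km ⇒ ΔT = +16.66°C; T = 3.52°C

3.52°C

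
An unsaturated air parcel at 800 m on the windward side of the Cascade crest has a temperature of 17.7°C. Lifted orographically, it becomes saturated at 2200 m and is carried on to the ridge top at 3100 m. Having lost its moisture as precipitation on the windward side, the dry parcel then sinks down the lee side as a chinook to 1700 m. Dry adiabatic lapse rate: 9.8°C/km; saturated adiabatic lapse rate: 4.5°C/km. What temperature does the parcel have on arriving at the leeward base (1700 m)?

800–2200 m, dry: Δz = 1.4 km ⇒ ΔT = -13.72°C; T = 3.98°C
2200–3100 m, saturated: Δz = 0.9 km ⇒ ΔT = -4.05°C; T = -0.07°C
3100–1700 m, dry descent: Δz = 1.4 km ⇒ ΔT = +13.72°C; T = 13.65°C

13.65°C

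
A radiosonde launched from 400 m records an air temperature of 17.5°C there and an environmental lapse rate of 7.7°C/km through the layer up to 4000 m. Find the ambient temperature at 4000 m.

400 → 4000 m (environmental, 7.7°C/km): ΔT = -7.7 × 3.6 = -27.72°C → T = -10.22°C

-10.22°C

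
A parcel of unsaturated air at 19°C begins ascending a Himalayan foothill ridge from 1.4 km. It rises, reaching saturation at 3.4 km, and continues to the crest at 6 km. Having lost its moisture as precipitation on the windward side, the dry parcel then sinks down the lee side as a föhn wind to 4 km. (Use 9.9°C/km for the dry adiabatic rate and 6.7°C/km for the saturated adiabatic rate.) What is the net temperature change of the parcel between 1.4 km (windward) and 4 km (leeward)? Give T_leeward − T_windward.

1400 → 3400 m (dry, 9.9°C/km): ΔT = -9.9 × 2 = -19.8°C → T = -0.8°C
3400 → 6000 m (saturated, 6.7°C/km): ΔT = -6.7 × 2.6 = -17.42°C → T = -18.22°C
6000 → 4000 m (dry descent, 9.9°C/km): ΔT = +9.9 × 2 = +19.8°C → T = 1.58°C
Net change vs windward start: 1.58 − 19 = -17.42°C

-17.42°C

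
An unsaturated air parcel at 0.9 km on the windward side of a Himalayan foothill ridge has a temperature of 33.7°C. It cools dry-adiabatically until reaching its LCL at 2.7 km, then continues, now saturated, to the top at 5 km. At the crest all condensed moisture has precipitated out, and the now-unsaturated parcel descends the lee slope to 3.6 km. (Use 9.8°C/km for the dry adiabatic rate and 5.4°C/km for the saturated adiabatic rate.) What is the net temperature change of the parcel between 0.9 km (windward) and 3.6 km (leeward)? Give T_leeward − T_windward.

-16.34°C

Dry to 2700 m: -9.8 × 1.8 km = -17.64°C, so T = 16.06°C.
Saturated to 5000 m: -5.4 × 2.3 km = -12.42°C, so T = 3.64°C.
Dry descent to 3600 m: +9.8 × 1.4 km = +13.72°C, so T = 17.36°C.
Net change vs windward start: 17.36 − 33.7 = -16.34°C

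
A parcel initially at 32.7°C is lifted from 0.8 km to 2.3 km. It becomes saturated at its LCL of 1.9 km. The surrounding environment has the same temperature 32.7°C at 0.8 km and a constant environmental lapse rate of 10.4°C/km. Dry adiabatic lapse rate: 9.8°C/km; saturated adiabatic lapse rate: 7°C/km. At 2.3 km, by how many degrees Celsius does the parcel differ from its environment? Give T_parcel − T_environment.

+2.02°C (parcel warmer than environment)

Parcel:
  800 → 1900 m (dry, 9.8°C/km): ΔT = -9.8 × 1.1 = -10.78°C → T = 21.92°C
  1900 → 2300 m (saturated, 7°C/km): ΔT = -7 × 0.4 = -2.8°C → T = 19.12°C
Environment:
  800 → 2300 m (environment, 10.4°C/km): ΔT = -10.4 × 1.5 = -15.6°C → T = 17.1°C
T_parcel − T_env = 19.12 − 17.1 = +2.02°C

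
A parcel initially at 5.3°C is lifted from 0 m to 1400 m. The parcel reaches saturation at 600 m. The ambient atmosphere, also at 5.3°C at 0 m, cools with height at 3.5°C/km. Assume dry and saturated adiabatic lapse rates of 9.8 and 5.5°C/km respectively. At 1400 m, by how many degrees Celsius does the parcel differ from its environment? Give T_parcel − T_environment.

Parcel:
  0 → 600 m (dry, 9.8°C/km): ΔT = -9.8 × 0.6 = -5.88°C → T = -0.58°C
  600 → 1400 m (saturated, 5.5°C/km): ΔT = -5.5 × 0.8 = -4.4°C → T = -4.98°C
Environment:
  0 → 1400 m (environment, 3.5°C/km): ΔT = -3.5 × 1.4 = -4.9°C → T = 0.4°C
T_parcel − T_env = -4.98 − 0.4 = -5.38°C

-5.38°C (parcel cooler than environment)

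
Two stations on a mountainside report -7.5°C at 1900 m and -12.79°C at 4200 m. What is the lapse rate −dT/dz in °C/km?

2.3°C/km

Γ = −ΔT/Δz = (-7.5 − (-12.79)) / (4200 − 1900) m
  = 5.29°C / 2.3 km = 2.3°C/km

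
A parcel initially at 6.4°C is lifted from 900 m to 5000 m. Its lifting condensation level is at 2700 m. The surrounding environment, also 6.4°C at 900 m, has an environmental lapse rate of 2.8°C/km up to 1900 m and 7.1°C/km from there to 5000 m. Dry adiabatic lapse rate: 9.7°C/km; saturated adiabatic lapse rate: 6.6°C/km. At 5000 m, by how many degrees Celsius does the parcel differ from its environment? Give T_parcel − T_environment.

Parcel:
  From 900 m to 2700 m (dry): cools by 9.7 × 1.8 = 17.46°C, giving -11.06°C.
  From 2700 m to 5000 m (saturated): cools by 6.6 × 2.3 = 15.18°C, giving -26.24°C.
Environment:
  From 900 m to 1900 m (environment, lower layer): cools by 2.8 × 1 = 2.8°C, giving 3.6°C.
  From 1900 m to 5000 m (environment, upper layer): cools by 7.1 × 3.1 = 22.01°C, giving -18.41°C.
T_parcel − T_env = -26.24 − (-18.41) = -7.83°C

-7.83°C (parcel cooler than environment)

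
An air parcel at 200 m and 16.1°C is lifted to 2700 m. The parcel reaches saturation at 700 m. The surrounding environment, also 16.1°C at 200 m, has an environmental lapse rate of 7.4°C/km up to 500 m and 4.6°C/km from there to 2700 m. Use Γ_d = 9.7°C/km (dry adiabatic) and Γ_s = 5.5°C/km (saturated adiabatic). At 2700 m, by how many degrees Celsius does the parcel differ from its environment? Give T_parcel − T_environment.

Parcel:
  200–700 m, dry: Δz = 0.5 km ⇒ ΔT = -4.85°C; T = 11.25°C
  700–2700 m, saturated: Δz = 2 km ⇒ ΔT = -11°C; T = 0.25°C
Environment:
  200–500 m, environment, lower layer: Δz = 0.3 km ⇒ ΔT = -2.22°C; T = 13.88°C
  500–2700 m, environment, upper layer: Δz = 2.2 km ⇒ ΔT = -10.12°C; T = 3.76°C
T_parcel − T_env = 0.25 − 3.76 = -3.51°C

-3.51°C (parcel cooler than environment)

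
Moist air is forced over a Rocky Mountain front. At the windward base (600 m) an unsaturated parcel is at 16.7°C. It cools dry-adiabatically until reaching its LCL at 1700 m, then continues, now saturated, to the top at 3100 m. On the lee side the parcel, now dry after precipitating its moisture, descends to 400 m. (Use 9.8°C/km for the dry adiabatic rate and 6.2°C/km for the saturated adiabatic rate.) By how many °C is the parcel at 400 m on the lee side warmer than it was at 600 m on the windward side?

From 600 m to 1700 m (dry): cools by 9.8 × 1.1 = 10.78°C, giving 5.92°C.
From 1700 m to 3100 m (saturated): cools by 6.2 × 1.4 = 8.68°C, giving -2.76°C.
From 3100 m to 400 m (dry descent): warms by 9.8 × 2.7 = 26.46°C, giving 23.7°C.
Net change vs windward start: 23.7 − 16.7 = +7°C

+7°C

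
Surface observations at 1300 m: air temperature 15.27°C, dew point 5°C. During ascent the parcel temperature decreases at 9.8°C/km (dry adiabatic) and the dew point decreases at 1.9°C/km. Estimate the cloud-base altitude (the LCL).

2600 m

T and T_d converge at 9.8 − 1.9 = 7.9°C per km
Height above start = (15.27 − 5) / 7.9 = 1.3 km
LCL altitude = 1300 m + 1300 m = 2600 m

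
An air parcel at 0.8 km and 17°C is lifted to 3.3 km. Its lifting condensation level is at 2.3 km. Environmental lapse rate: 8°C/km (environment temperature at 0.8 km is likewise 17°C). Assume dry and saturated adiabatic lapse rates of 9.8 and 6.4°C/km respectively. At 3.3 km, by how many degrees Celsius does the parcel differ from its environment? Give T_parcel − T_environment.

Parcel:
  From 800 m to 2300 m (dry): cools by 9.8 × 1.5 = 14.7°C, giving 2.3°C.
  From 2300 m to 3300 m (saturated): cools by 6.4 × 1 = 6.4°C, giving -4.1°C.
Environment:
  From 800 m to 3300 m (environment): cools by 8 × 2.5 = 20°C, giving -3°C.
T_parcel − T_env = -4.1 − (-3) = -1.1°C

-1.1°C (parcel cooler than environment)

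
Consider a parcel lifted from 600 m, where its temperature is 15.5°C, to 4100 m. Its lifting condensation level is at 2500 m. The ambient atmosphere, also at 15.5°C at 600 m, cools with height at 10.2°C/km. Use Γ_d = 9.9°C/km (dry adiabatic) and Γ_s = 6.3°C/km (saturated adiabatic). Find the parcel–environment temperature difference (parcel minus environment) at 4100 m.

Parcel:
  600 → 2500 m (dry, 9.9°C/km): ΔT = -9.9 × 1.9 = -18.81°C → T = -3.31°C
  2500 → 4100 m (saturated, 6.3°C/km): ΔT = -6.3 × 1.6 = -10.08°C → T = -13.39°C
Environment:
  600 → 4100 m (environment, 10.2°C/km): ΔT = -10.2 × 3.5 = -35.7°C → T = -20.2°C
T_parcel − T_env = -13.39 − (-20.2) = +6.81°C

+6.81°C (parcel warmer than environment)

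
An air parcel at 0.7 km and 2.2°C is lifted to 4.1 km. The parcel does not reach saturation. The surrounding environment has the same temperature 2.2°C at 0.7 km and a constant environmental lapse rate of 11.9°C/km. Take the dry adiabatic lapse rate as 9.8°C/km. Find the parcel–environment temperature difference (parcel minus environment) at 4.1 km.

+7.14°C (parcel warmer than environment)

Parcel:
  700–4100 m, dry: Δz = 3.4 km ⇒ ΔT = -33.32°C; T = -31.12°C
Environment:
  700–4100 m, environment: Δz = 3.4 km ⇒ ΔT = -40.46°C; T = -38.26°C
T_parcel − T_env = -31.12 − (-38.26) = +7.14°C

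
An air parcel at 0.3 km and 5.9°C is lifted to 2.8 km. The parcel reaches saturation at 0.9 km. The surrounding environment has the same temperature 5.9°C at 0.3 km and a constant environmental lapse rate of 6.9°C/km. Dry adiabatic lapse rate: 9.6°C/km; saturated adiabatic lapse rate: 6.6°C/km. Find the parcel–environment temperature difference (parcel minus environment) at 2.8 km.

Parcel:
  300 → 900 m (dry, 9.6°C/km): ΔT = -9.6 × 0.6 = -5.76°C → T = 0.14°C
  900 → 2800 m (saturated, 6.6°C/km): ΔT = -6.6 × 1.9 = -12.54°C → T = -12.4°C
Environment:
  300 → 2800 m (environment, 6.9°C/km): ΔT = -6.9 × 2.5 = -17.25°C → T = -11.35°C
T_parcel − T_env = -12.4 − (-11.35) = -1.05°C

-1.05°C (parcel cooler than environment)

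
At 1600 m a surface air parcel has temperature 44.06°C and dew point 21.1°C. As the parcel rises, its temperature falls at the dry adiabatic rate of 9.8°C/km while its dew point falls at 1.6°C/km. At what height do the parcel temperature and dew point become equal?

4400 m

T and T_d converge at 9.8 − 1.6 = 8.2°C per km
Height above start = (44.06 − 21.1) / 8.2 = 2.8 km
LCL altitude = 1600 m + 2800 m = 4400 m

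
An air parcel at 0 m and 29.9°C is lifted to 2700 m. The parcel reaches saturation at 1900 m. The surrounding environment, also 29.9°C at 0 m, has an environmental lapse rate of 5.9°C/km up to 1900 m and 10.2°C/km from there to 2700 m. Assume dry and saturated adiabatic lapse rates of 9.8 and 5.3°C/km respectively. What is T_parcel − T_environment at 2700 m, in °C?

-3.49°C (parcel cooler than environment)

Parcel:
  0 → 1900 m (dry, 9.8°C/km): ΔT = -9.8 × 1.9 = -18.62°C → T = 11.28°C
  1900 → 2700 m (saturated, 5.3°C/km): ΔT = -5.3 × 0.8 = -4.24°C → T = 7.04°C
Environment:
  0 → 1900 m (environment, lower layer, 5.9°C/km): ΔT = -5.9 × 1.9 = -11.21°C → T = 18.69°C
  1900 → 2700 m (environment, upper layer, 10.2°C/km): ΔT = -10.2 × 0.8 = -8.16°C → T = 10.53°C
T_parcel − T_env = 7.04 − 10.53 = -3.49°C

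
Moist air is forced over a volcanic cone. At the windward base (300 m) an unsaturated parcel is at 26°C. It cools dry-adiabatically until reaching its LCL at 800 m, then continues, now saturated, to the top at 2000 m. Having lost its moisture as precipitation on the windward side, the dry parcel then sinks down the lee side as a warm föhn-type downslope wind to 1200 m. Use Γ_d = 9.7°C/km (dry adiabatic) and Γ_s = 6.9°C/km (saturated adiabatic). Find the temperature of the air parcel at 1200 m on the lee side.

20.63°C

300–800 m, dry: Δz = 0.5 km ⇒ ΔT = -4.85°C; T = 21.15°C
800–2000 m, saturated: Δz = 1.2 km ⇒ ΔT = -8.28°C; T = 12.87°C
2000–1200 m, dry descent: Δz = 0.8 km ⇒ ΔT = +7.76°C; T = 20.63°C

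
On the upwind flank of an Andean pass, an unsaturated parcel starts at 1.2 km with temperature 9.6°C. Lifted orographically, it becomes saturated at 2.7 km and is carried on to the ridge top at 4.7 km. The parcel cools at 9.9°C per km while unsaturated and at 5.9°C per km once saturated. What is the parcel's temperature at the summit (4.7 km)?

-17.05°C

From 1200 m to 2700 m (dry): cools by 9.9 × 1.5 = 14.85°C, giving -5.25°C.
From 2700 m to 4700 m (saturated): cools by 5.9 × 2 = 11.8°C, giving -17.05°C.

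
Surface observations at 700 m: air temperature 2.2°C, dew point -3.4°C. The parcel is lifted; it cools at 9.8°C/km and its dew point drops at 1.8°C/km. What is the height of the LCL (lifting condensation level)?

1400 m

T and T_d converge at 9.8 − 1.8 = 8°C per km
Height above start = (2.2 − (-3.4)) / 8 = 0.7 km
LCL altitude = 700 m + 700 m = 1400 m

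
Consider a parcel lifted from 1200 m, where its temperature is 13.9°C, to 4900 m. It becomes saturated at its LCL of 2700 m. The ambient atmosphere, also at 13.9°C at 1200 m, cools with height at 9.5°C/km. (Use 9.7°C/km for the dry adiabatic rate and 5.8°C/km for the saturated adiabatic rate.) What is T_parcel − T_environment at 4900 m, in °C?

+7.84°C (parcel warmer than environment)

Parcel:
  Dry to 2700 m: -9.7 × 1.5 km = -14.55°C, so T = -0.65°C.
  Saturated to 4900 m: -5.8 × 2.2 km = -12.76°C, so T = -13.41°C.
Environment:
  Environment to 4900 m: -9.5 × 3.7 km = -35.15°C, so T = -21.25°C.
T_parcel − T_env = -13.41 − (-21.25) = +7.84°C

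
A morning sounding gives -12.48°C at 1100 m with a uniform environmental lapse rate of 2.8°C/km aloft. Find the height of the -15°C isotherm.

Height above start = (-12.48 − (-15)) / 2.8 = 0.9 km
Altitude = 1100 m + 900 m = 2000 m

2000 m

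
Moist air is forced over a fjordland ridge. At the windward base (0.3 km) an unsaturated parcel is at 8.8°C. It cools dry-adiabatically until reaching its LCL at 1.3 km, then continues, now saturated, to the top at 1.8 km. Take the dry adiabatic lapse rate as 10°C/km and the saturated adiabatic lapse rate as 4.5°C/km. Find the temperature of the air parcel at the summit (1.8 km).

-3.45°C

300–1300 m, dry: Δz = 1 km ⇒ ΔT = -10°C; T = -1.2°C
1300–1800 m, saturated: Δz = 0.5 km ⇒ ΔT = -2.25°C; T = -3.45°C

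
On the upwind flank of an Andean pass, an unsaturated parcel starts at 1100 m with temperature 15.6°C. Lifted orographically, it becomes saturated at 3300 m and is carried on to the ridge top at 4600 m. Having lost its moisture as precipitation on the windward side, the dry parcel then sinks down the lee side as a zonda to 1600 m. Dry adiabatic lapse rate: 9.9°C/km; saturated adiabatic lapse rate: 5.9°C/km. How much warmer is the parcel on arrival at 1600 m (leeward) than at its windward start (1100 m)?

Dry to 3300 m: -9.9 × 2.2 km = -21.78°C, so T = -6.18°C.
Saturated to 4600 m: -5.9 × 1.3 km = -7.67°C, so T = -13.85°C.
Dry descent to 1600 m: +9.9 × 3 km = +29.7°C, so T = 15.85°C.
Net change vs windward start: 15.85 − 15.6 = +0.25°C

+0.25°C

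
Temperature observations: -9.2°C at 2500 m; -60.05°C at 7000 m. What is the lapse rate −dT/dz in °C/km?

11.3°C/km

Γ = −ΔT/Δz = (-9.2 − (-60.05)) / (7000 − 2500) m
  = 50.85°C / 4.5 km = 11.3°C/km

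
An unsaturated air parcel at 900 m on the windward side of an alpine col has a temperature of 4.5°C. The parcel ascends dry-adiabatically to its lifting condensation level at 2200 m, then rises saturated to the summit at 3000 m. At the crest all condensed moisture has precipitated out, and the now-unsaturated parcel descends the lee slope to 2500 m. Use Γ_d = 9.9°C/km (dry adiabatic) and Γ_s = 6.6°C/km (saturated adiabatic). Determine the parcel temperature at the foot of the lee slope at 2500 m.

From 900 m to 2200 m (dry): cools by 9.9 × 1.3 = 12.87°C, giving -8.37°C.
From 2200 m to 3000 m (saturated): cools by 6.6 × 0.8 = 5.28°C, giving -13.65°C.
From 3000 m to 2500 m (dry descent): warms by 9.9 × 0.5 = 4.95°C, giving -8.7°C.

-8.7°C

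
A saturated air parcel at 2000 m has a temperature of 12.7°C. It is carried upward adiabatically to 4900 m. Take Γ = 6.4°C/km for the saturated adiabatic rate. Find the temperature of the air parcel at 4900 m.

-5.86°C

2000–4900 m, saturated adiabatic: Δz = 2.9 km ⇒ ΔT = -18.56°C; T = -5.86°C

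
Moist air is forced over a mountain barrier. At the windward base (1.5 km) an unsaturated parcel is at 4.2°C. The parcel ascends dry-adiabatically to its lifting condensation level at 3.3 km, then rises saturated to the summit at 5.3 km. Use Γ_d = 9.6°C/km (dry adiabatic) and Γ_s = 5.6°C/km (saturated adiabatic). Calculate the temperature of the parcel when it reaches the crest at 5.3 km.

From 1500 m to 3300 m (dry): cools by 9.6 × 1.8 = 17.28°C, giving -13.08°C.
From 3300 m to 5300 m (saturated): cools by 5.6 × 2 = 11.2°C, giving -24.28°C.

-24.28°C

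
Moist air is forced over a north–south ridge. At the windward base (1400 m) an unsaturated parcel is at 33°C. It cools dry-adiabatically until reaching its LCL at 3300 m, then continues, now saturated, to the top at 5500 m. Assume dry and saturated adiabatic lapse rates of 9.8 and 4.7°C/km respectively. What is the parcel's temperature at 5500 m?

4.04°C

1400–3300 m, dry: Δz = 1.9 km ⇒ ΔT = -18.62°C; T = 14.38°C
3300–5500 m, saturated: Δz = 2.2 km ⇒ ΔT = -10.34°C; T = 4.04°C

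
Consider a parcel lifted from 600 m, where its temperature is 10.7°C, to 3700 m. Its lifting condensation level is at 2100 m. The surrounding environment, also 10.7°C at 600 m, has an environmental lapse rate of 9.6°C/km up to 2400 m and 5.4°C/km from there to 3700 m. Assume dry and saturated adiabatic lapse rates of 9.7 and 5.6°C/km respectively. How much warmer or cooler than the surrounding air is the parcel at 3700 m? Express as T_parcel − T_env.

Parcel:
  Dry to 2100 m: -9.7 × 1.5 km = -14.55°C, so T = -3.85°C.
  Saturated to 3700 m: -5.6 × 1.6 km = -8.96°C, so T = -12.81°C.
Environment:
  Environment, lower layer to 2400 m: -9.6 × 1.8 km = -17.28°C, so T = -6.58°C.
  Environment, upper layer to 3700 m: -5.4 × 1.3 km = -7.02°C, so T = -13.6°C.
T_parcel − T_env = -12.81 − (-13.6) = +0.79°C

+0.79°C (parcel warmer than environment)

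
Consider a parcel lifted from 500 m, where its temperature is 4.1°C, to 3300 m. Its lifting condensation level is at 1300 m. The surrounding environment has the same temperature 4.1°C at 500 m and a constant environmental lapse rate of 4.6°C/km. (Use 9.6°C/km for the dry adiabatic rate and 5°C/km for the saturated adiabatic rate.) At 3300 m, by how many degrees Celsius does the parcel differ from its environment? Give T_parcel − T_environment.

-4.8°C (parcel cooler than environment)

Parcel:
  500 → 1300 m (dry, 9.6°C/km): ΔT = -9.6 × 0.8 = -7.68°C → T = -3.58°C
  1300 → 3300 m (saturated, 5°C/km): ΔT = -5 × 2 = -10°C → T = -13.58°C
Environment:
  500 → 3300 m (environment, 4.6°C/km): ΔT = -4.6 × 2.8 = -12.88°C → T = -8.78°C
T_parcel − T_env = -13.58 − (-8.78) = -4.8°C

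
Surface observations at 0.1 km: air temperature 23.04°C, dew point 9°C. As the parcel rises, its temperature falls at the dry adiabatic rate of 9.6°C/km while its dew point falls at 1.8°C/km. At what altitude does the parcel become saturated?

T and T_d converge at 9.6 − 1.8 = 7.8°C per km
Height above start = (23.04 − 9) / 7.8 = 1.8 km
LCL altitude = 100 m + 1800 m = 1900 m

1.9 km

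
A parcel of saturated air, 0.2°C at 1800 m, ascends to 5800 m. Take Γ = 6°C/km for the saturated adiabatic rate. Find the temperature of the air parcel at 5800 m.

1800–5800 m, saturated adiabatic: Δz = 4 km ⇒ ΔT = -24°C; T = -23.8°C

-23.8°C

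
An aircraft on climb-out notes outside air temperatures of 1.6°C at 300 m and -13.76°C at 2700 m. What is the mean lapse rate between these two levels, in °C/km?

6.4°C/km

Γ = −ΔT/Δz = (1.6 − (-13.76)) / (2700 − 300) m
  = 15.36°C / 2.4 km = 6.4°C/km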